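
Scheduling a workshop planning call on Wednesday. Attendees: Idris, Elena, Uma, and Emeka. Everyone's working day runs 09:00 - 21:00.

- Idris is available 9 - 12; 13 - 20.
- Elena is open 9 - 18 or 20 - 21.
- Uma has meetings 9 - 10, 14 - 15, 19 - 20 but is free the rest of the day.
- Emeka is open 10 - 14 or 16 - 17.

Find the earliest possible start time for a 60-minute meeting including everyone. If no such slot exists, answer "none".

10:00

Idris free: 09:00-12:00, 13:00-20:00.
Elena free: 09:00-18:00, 20:00-21:00.
Uma free: 10:00-14:00, 15:00-19:00, 20:00-21:00 (invert busy blocks within the working day).
Emeka free: 10:00-14:00, 16:00-17:00.
Idris ∩ Elena: 09:00-12:00, 13:00-18:00.
Idris ∩ Elena ∩ Uma: 10:00-12:00, 13:00-14:00, 15:00-18:00.
Idris ∩ Elena ∩ Uma ∩ Emeka: 10:00-12:00, 13:00-14:00, 16:00-17:00.
The first common window of at least 60 minutes is 10:00-12:00, so the earliest start is 10:00.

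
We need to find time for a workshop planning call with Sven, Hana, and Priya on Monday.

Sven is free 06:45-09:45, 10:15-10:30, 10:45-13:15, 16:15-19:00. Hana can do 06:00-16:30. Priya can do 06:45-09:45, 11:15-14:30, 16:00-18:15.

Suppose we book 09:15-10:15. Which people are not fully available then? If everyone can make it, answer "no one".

Priya, Sven

Sven: not fully free for 09:15-10:15. Hana: free for 09:15-10:15. Priya: not fully free for 09:15-10:15.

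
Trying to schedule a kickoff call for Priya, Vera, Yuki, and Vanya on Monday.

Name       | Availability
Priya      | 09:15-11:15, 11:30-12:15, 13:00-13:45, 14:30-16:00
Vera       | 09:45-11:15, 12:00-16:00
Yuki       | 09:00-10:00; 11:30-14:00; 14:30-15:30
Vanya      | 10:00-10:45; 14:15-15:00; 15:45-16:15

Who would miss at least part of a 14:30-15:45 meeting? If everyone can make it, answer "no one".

Vanya, Yuki

Priya: free for 14:30-15:45. Vera: free for 14:30-15:45. Yuki: not fully free for 14:30-15:45. Vanya: not fully free for 14:30-15:45.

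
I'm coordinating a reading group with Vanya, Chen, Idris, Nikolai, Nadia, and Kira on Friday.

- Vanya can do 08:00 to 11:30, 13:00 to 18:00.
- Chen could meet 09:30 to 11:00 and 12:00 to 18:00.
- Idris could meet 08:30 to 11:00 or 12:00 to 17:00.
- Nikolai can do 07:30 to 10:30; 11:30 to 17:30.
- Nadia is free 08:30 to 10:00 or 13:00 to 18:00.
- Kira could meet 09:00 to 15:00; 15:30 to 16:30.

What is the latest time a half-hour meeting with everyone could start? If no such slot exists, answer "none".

16:00

Vanya ∩ Chen: 09:30-11:00, 13:00-18:00.
Vanya ∩ Chen ∩ Idris: 09:30-11:00, 13:00-17:00.
Vanya ∩ Chen ∩ Idris ∩ Nikolai: 09:30-10:30, 13:00-17:00.
Vanya ∩ Chen ∩ Idris ∩ Nikolai ∩ Nadia: 09:30-10:00, 13:00-17:00.
Vanya ∩ Chen ∩ Idris ∩ Nikolai ∩ Nadia ∩ Kira: 09:30-10:00, 13:00-15:00, 15:30-16:30.
The last common window of at least 30 minutes is 15:30-16:30; a 30-minute meeting can start as late as 16:00 and still end by 16:30.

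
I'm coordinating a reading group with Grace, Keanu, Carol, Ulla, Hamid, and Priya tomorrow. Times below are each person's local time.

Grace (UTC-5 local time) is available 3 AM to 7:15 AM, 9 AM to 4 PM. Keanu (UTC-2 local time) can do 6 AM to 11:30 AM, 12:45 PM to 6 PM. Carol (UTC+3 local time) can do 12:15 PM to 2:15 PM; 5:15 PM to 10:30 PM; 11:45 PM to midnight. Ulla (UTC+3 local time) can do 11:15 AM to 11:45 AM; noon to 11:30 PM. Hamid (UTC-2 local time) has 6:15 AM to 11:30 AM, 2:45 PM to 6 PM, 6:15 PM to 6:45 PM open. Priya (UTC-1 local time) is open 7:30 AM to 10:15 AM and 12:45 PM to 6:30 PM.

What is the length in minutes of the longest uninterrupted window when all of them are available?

Grace in UTC: 08:00-12:15, 14:00-21:00 (add 5h to convert from UTC-5).
Keanu in UTC: 08:00-13:30, 14:45-20:00 (add 2h to convert from UTC-2).
Carol in UTC: 09:15-11:15, 14:15-19:30, 20:45-21:00 (subtract 3h to convert from UTC+3).
Ulla in UTC: 08:15-08:45, 09:00-20:30 (subtract 3h to convert from UTC+3).
Hamid in UTC: 08:15-13:30, 16:45-20:00, 20:15-20:45 (add 2h to convert from UTC-2).
Priya in UTC: 08:30-11:15, 13:45-19:30 (add 1h to convert from UTC-1).
Grace ∩ Keanu: 08:00-12:15, 14:45-20:00.
Grace ∩ Keanu ∩ Carol: 09:15-11:15, 14:45-19:30.
Grace ∩ Keanu ∩ Carol ∩ Ulla: 09:15-11:15, 14:45-19:30.
Grace ∩ Keanu ∩ Carol ∩ Ulla ∩ Hamid: 09:15-11:15, 16:45-19:30.
Grace ∩ Keanu ∩ Carol ∩ Ulla ∩ Hamid ∩ Priya: 09:15-11:15, 16:45-19:30.
Those are the intersection windows.
The longest is 16:45-19:30 at 165 minutes.

165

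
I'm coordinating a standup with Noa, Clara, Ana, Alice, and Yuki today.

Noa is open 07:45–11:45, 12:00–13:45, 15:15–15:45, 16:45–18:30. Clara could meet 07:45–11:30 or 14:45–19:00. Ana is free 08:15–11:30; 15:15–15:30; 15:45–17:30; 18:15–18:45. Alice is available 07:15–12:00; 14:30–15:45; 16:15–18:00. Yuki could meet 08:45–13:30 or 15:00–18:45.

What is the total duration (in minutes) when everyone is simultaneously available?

Noa ∩ Clara: 07:45-11:30, 15:15-15:45, 16:45-18:30.
Noa ∩ Clara ∩ Ana: 08:15-11:30, 15:15-15:30, 16:45-17:30, 18:15-18:30.
Noa ∩ Clara ∩ Ana ∩ Alice: 08:15-11:30, 15:15-15:30, 16:45-17:30.
Noa ∩ Clara ∩ Ana ∩ Alice ∩ Yuki: 08:45-11:30, 15:15-15:30, 16:45-17:30.
So the common availability across everyone is 08:45-11:30, 15:15-15:30, 16:45-17:30.
Summing the common windows: 165 + 15 + 45 = 225 minutes.

225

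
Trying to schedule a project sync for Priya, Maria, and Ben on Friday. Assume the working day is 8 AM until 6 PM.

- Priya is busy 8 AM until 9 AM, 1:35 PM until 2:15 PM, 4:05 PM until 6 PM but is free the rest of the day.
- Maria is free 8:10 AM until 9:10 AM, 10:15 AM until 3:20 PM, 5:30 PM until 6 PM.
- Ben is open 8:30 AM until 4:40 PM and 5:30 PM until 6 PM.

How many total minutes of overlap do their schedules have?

275

Priya free: 09:00-13:35, 14:15-16:05 (invert busy blocks within the working day).
Maria free: 08:10-09:10, 10:15-15:20, 17:30-18:00.
Ben free: 08:30-16:40, 17:30-18:00.
Priya ∩ Maria: 09:00-09:10, 10:15-13:35, 14:15-15:20.
Priya ∩ Maria ∩ Ben: 09:00-09:10, 10:15-13:35, 14:15-15:20.
So the common availability across everyone is 09:00-09:10, 10:15-13:35, 14:15-15:20.
Summing the common windows: 10 + 200 + 65 = 275 minutes.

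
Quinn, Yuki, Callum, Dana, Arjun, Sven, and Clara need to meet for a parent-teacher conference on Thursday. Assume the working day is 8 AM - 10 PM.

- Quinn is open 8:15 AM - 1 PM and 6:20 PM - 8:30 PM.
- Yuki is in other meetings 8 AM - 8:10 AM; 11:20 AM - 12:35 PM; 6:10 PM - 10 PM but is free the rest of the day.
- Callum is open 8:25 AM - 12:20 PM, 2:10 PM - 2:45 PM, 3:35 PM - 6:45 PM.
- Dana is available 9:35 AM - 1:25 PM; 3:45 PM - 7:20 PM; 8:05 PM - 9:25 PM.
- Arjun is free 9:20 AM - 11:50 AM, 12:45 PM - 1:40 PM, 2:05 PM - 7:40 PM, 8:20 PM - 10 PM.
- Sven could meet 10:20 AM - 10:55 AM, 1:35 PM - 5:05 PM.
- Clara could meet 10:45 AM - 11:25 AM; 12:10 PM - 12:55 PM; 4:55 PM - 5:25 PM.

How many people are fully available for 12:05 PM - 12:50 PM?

Quinn free: 08:15-13:00, 18:20-20:30.
Yuki free: 08:10-11:20, 12:35-18:10 (invert busy blocks within the working day).
Callum free: 08:25-12:20, 14:10-14:45, 15:35-18:45.
Dana free: 09:35-13:25, 15:45-19:20, 20:05-21:25.
Arjun free: 09:20-11:50, 12:45-13:40, 14:05-19:40, 20:20-22:00.
Sven free: 10:20-10:55, 13:35-17:05.
Clara free: 10:45-11:25, 12:10-12:55, 16:55-17:25.
Quinn and Dana can make the full 12:05-12:50 slot — that's 2.

2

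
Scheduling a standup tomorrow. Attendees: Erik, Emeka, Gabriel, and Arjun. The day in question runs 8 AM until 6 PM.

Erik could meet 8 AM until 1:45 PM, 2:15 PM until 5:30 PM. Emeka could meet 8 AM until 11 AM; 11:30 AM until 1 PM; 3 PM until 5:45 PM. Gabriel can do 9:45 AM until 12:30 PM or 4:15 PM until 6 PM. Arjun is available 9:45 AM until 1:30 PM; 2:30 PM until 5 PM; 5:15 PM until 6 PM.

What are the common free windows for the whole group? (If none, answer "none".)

Erik ∩ Emeka: 08:00-11:00, 11:30-13:00, 15:00-17:30.
Erik ∩ Emeka ∩ Gabriel: 09:45-11:00, 11:30-12:30, 16:15-17:30.
Erik ∩ Emeka ∩ Gabriel ∩ Arjun: 09:45-11:00, 11:30-12:30, 16:15-17:00, 17:15-17:30.
So the common availability across everyone is 09:45-11:00, 11:30-12:30, 16:15-17:00, 17:15-17:30.

09:45-11:00, 11:30-12:30, 16:15-17:00, 17:15-17:30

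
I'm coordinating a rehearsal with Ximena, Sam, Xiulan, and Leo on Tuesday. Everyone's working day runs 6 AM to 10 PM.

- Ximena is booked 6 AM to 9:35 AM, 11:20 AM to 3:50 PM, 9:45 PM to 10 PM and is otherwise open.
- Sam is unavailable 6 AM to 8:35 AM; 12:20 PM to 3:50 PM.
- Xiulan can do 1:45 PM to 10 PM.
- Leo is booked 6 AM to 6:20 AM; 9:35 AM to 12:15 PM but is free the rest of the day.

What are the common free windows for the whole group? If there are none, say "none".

Ximena free: 09:35-11:20, 15:50-21:45 (invert busy blocks within the working day).
Sam free: 08:35-12:20, 15:50-22:00 (invert busy blocks within the working day).
Xiulan free: 13:45-22:00.
Leo free: 06:20-09:35, 12:15-22:00 (invert busy blocks within the working day).
Ximena ∩ Sam: 09:35-11:20, 15:50-21:45.
Ximena ∩ Sam ∩ Xiulan: 15:50-21:45.
Ximena ∩ Sam ∩ Xiulan ∩ Leo: 15:50-21:45.

15:50-21:45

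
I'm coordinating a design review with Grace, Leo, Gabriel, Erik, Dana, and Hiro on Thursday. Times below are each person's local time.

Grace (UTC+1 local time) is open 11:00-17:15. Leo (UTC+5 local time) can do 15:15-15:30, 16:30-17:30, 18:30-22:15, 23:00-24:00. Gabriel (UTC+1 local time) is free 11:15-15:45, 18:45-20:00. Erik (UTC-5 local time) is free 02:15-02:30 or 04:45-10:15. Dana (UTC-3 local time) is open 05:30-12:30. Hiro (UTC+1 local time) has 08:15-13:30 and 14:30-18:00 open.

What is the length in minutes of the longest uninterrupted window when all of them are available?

Grace in UTC: 10:00-16:15 (subtract 1h to convert from UTC+1).
Leo in UTC: 10:15-10:30, 11:30-12:30, 13:30-17:15, 18:00-19:00 (subtract 5h to convert from UTC+5).
Gabriel in UTC: 10:15-14:45, 17:45-19:00 (subtract 1h to convert from UTC+1).
Erik in UTC: 07:15-07:30, 09:45-15:15 (add 5h to convert from UTC-5).
Dana in UTC: 08:30-15:30 (add 3h to convert from UTC-3).
Hiro in UTC: 07:15-12:30, 13:30-17:00 (subtract 1h to convert from UTC+1).
Grace ∩ Leo: 10:15-10:30, 11:30-12:30, 13:30-16:15.
Grace ∩ Leo ∩ Gabriel: 10:15-10:30, 11:30-12:30, 13:30-14:45.
Grace ∩ Leo ∩ Gabriel ∩ Erik: 10:15-10:30, 11:30-12:30, 13:30-14:45.
Grace ∩ Leo ∩ Gabriel ∩ Erik ∩ Dana: 10:15-10:30, 11:30-12:30, 13:30-14:45.
Grace ∩ Leo ∩ Gabriel ∩ Erik ∩ Dana ∩ Hiro: 10:15-10:30, 11:30-12:30, 13:30-14:45.
The longest is 13:30-14:45 at 75 minutes.

75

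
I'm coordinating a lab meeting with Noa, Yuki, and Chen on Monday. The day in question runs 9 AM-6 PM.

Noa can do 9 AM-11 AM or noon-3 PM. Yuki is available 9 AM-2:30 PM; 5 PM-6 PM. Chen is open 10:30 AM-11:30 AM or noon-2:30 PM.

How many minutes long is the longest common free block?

Noa ∩ Yuki: 09:00-11:00, 12:00-14:30.
Noa ∩ Yuki ∩ Chen: 10:30-11:00, 12:00-14:30.
The longest is 12:00-14:30 at 150 minutes.

150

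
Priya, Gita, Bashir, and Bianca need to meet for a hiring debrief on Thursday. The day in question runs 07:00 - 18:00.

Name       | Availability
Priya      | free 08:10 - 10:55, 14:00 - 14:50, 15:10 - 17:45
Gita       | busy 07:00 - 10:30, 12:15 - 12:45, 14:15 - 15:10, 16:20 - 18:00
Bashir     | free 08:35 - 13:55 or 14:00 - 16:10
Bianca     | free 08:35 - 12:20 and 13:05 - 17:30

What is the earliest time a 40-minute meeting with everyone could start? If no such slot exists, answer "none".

15:10

Priya free: 08:10-10:55, 14:00-14:50, 15:10-17:45.
Gita free: 10:30-12:15, 12:45-14:15, 15:10-16:20 (invert busy blocks within the working day).
Bashir free: 08:35-13:55, 14:00-16:10.
Bianca free: 08:35-12:20, 13:05-17:30.
Priya ∩ Gita: 10:30-10:55, 14:00-14:15, 15:10-16:20.
Priya ∩ Gita ∩ Bashir: 10:30-10:55, 14:00-14:15, 15:10-16:10.
Priya ∩ Gita ∩ Bashir ∩ Bianca: 10:30-10:55, 14:00-14:15, 15:10-16:10.
The first common window of at least 40 minutes is 15:10-16:10, so the earliest start is 15:10.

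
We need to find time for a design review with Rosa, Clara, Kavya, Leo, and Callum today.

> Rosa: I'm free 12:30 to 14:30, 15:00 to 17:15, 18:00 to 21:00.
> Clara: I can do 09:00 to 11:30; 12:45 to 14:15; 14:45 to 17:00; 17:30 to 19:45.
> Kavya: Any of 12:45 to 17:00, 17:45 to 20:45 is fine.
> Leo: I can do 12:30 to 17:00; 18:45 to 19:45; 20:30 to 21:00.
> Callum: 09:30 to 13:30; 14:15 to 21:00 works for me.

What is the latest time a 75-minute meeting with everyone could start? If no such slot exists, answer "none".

15:45

Rosa ∩ Clara: 12:45-14:15, 15:00-17:00, 18:00-19:45.
Rosa ∩ Clara ∩ Kavya: 12:45-14:15, 15:00-17:00, 18:00-19:45.
Rosa ∩ Clara ∩ Kavya ∩ Leo: 12:45-14:15, 15:00-17:00, 18:45-19:45.
Rosa ∩ Clara ∩ Kavya ∩ Leo ∩ Callum: 12:45-13:30, 15:00-17:00, 18:45-19:45.
The last common window of at least 75 minutes is 15:00-17:00; a 75-minute meeting can start as late as 15:45 and still end by 17:00.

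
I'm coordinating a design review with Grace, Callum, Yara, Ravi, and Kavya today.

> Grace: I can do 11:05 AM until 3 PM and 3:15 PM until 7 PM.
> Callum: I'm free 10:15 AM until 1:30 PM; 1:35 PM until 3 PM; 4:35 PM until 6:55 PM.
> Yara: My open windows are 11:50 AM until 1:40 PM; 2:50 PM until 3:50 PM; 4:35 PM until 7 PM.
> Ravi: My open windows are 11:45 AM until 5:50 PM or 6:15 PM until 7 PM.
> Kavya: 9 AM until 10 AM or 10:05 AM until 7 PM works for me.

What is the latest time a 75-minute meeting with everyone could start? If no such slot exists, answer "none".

16:35

Grace ∩ Callum: 11:05-13:30, 13:35-15:00, 16:35-18:55.
Grace ∩ Callum ∩ Yara: 11:50-13:30, 13:35-13:40, 14:50-15:00, 16:35-18:55.
Grace ∩ Callum ∩ Yara ∩ Ravi: 11:50-13:30, 13:35-13:40, 14:50-15:00, 16:35-17:50, 18:15-18:55.
Grace ∩ Callum ∩ Yara ∩ Ravi ∩ Kavya: 11:50-13:30, 13:35-13:40, 14:50-15:00, 16:35-17:50, 18:15-18:55.
So the common availability across everyone is 11:50-13:30, 13:35-13:40, 14:50-15:00, 16:35-17:50, 18:15-18:55.
The last common window of at least 75 minutes is 16:35-17:50; a 75-minute meeting can start as late as 16:35 and still end by 17:50.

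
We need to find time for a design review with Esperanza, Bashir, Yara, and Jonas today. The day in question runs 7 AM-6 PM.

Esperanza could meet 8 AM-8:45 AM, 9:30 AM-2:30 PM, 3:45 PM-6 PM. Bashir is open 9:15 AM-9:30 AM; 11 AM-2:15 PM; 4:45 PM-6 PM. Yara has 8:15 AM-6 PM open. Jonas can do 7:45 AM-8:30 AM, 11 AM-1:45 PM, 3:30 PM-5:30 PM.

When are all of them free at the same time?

11:00-13:45, 16:45-17:30

Esperanza ∩ Bashir: 11:00-14:15, 16:45-18:00.
Esperanza ∩ Bashir ∩ Yara: 11:00-14:15, 16:45-18:00.
Esperanza ∩ Bashir ∩ Yara ∩ Jonas: 11:00-13:45, 16:45-17:30.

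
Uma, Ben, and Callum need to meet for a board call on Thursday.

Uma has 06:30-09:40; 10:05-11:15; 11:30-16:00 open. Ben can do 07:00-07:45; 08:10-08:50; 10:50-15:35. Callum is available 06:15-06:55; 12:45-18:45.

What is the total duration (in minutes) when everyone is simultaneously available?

Uma ∩ Ben: 07:00-07:45, 08:10-08:50, 10:50-11:15, 11:30-15:35.
Uma ∩ Ben ∩ Callum: 12:45-15:35.
So the common availability across everyone is 12:45-15:35.
That's a single block of 170 minutes.

170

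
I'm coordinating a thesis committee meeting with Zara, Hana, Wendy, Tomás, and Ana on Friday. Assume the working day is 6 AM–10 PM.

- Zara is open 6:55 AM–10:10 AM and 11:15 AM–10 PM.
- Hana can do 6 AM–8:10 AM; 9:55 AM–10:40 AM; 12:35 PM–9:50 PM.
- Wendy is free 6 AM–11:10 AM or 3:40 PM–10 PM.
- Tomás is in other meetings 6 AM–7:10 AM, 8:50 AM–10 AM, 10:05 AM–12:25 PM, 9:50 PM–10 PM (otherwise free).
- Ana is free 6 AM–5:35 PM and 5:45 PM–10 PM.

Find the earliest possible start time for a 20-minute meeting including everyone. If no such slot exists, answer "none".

Zara free: 06:55-10:10, 11:15-22:00.
Hana free: 06:00-08:10, 09:55-10:40, 12:35-21:50.
Wendy free: 06:00-11:10, 15:40-22:00.
Tomás free: 07:10-08:50, 10:00-10:05, 12:25-21:50 (invert busy blocks within the working day).
Ana free: 06:00-17:35, 17:45-22:00.
Zara ∩ Hana: 06:55-08:10, 09:55-10:10, 12:35-21:50.
Zara ∩ Hana ∩ Wendy: 06:55-08:10, 09:55-10:10, 15:40-21:50.
Zara ∩ Hana ∩ Wendy ∩ Tomás: 07:10-08:10, 10:00-10:05, 15:40-21:50.
Zara ∩ Hana ∩ Wendy ∩ Tomás ∩ Ana: 07:10-08:10, 10:00-10:05, 15:40-17:35, 17:45-21:50.
So the common availability across everyone is 07:10-08:10, 10:00-10:05, 15:40-17:35, 17:45-21:50.
The first common window of at least 20 minutes is 07:10-08:10, so the earliest start is 07:10.

07:10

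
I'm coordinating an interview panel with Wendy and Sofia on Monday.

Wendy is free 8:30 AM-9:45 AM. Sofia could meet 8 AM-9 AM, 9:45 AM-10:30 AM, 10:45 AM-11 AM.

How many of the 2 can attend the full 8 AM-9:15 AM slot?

0

nobody can make the full 08:00-09:15 slot — that's 0.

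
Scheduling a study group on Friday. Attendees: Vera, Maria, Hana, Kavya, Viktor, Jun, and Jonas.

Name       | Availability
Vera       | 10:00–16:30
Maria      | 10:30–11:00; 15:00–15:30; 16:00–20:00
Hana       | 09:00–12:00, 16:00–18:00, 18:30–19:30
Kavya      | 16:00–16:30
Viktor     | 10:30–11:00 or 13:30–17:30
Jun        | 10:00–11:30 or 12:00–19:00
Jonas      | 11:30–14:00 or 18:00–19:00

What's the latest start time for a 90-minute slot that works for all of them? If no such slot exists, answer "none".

Vera ∩ Maria: 10:30-11:00, 15:00-15:30, 16:00-16:30.
Vera ∩ Maria ∩ Hana: 10:30-11:00, 16:00-16:30.
Vera ∩ Maria ∩ Hana ∩ Kavya: 16:00-16:30.
Vera ∩ Maria ∩ Hana ∩ Kavya ∩ Viktor: 16:00-16:30.
Vera ∩ Maria ∩ Hana ∩ Kavya ∩ Viktor ∩ Jun: 16:00-16:30.
Vera ∩ Maria ∩ Hana ∩ Kavya ∩ Viktor ∩ Jun ∩ Jonas: ∅.
There is no time when everyone is free.
No common window is at least 90 minutes long.

none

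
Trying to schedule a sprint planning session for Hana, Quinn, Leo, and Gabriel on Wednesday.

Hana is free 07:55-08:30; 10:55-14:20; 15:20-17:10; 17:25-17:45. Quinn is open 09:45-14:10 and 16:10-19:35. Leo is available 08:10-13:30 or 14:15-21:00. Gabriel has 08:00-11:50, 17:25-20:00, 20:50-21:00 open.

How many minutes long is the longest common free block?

55

Hana ∩ Quinn: 10:55-14:10, 16:10-17:10, 17:25-17:45.
Hana ∩ Quinn ∩ Leo: 10:55-13:30, 16:10-17:10, 17:25-17:45.
Hana ∩ Quinn ∩ Leo ∩ Gabriel: 10:55-11:50, 17:25-17:45.
So the common availability across everyone is 10:55-11:50, 17:25-17:45.
The longest is 10:55-11:50 at 55 minutes.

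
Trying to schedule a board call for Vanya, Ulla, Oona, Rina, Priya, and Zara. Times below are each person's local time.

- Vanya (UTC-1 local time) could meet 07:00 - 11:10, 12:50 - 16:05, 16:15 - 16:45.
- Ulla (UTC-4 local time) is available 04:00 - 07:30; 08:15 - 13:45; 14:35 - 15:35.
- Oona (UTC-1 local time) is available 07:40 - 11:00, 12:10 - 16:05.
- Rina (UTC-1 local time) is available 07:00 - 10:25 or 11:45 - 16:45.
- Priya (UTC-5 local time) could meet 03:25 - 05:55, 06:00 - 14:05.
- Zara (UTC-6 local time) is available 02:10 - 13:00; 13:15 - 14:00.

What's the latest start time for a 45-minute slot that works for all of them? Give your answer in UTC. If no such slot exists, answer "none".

Vanya in UTC: 08:00-12:10, 13:50-17:05, 17:15-17:45 (add 1h to convert from UTC-1).
Ulla in UTC: 08:00-11:30, 12:15-17:45, 18:35-19:35 (add 4h to convert from UTC-4).
Oona in UTC: 08:40-12:00, 13:10-17:05 (add 1h to convert from UTC-1).
Rina in UTC: 08:00-11:25, 12:45-17:45 (add 1h to convert from UTC-1).
Priya in UTC: 08:25-10:55, 11:00-19:05 (add 5h to convert from UTC-5).
Zara in UTC: 08:10-19:00, 19:15-20:00 (add 6h to convert from UTC-6).
Vanya ∩ Ulla: 08:00-11:30, 13:50-17:05, 17:15-17:45.
Vanya ∩ Ulla ∩ Oona: 08:40-11:30, 13:50-17:05.
Vanya ∩ Ulla ∩ Oona ∩ Rina: 08:40-11:25, 13:50-17:05.
Vanya ∩ Ulla ∩ Oona ∩ Rina ∩ Priya: 08:40-10:55, 11:00-11:25, 13:50-17:05.
Vanya ∩ Ulla ∩ Oona ∩ Rina ∩ Priya ∩ Zara: 08:40-10:55, 11:00-11:25, 13:50-17:05.
So the common availability across everyone is 08:40-10:55, 11:00-11:25, 13:50-17:05.
The last common window of at least 45 minutes is 13:50-17:05; a 45-minute meeting can start as late as 16:20 and still end by 17:05.

16:20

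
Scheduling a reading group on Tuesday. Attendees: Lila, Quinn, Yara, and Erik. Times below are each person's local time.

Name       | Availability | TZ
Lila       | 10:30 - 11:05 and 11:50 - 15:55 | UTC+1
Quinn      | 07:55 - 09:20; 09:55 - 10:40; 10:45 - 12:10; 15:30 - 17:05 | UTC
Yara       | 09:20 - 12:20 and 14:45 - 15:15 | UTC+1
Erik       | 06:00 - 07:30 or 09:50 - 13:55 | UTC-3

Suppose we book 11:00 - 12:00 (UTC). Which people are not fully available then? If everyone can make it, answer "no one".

Lila in UTC: 09:30-10:05, 10:50-14:55 (subtract 1h to convert from UTC+1).
Quinn in UTC: 07:55-09:20, 09:55-10:40, 10:45-12:10, 15:30-17:05.
Yara in UTC: 08:20-11:20, 13:45-14:15 (subtract 1h to convert from UTC+1).
Erik in UTC: 09:00-10:30, 12:50-16:55 (add 3h to convert from UTC-3).
Lila: free for 11:00-12:00. Quinn: free for 11:00-12:00. Yara: not fully free for 11:00-12:00. Erik: not fully free for 11:00-12:00.

Erik, Yara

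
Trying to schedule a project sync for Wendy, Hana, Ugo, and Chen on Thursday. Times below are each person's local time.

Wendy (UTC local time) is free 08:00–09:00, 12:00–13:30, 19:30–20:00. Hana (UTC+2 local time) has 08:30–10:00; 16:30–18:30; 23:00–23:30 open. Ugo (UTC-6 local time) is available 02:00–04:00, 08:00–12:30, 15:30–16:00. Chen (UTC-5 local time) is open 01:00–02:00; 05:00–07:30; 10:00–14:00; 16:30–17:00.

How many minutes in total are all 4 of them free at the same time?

Wendy in UTC: 08:00-09:00, 12:00-13:30, 19:30-20:00.
Hana in UTC: 06:30-08:00, 14:30-16:30, 21:00-21:30 (subtract 2h to convert from UTC+2).
Ugo in UTC: 08:00-10:00, 14:00-18:30, 21:30-22:00 (add 6h to convert from UTC-6).
Chen in UTC: 06:00-07:00, 10:00-12:30, 15:00-19:00, 21:30-22:00 (add 5h to convert from UTC-5).
Wendy ∩ Hana: ∅.
Wendy ∩ Hana ∩ Ugo: ∅.
Wendy ∩ Hana ∩ Ugo ∩ Chen: ∅.
There is no time when everyone is free.
There is no common window, so the total is 0 minutes.

0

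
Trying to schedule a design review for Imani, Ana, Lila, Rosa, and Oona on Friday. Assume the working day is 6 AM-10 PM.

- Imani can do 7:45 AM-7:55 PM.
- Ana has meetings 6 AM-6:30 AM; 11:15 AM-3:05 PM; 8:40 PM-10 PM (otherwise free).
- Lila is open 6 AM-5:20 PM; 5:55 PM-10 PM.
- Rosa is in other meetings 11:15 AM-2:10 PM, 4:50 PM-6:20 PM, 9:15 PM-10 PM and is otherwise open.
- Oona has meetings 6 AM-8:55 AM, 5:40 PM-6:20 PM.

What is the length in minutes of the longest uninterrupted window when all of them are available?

Imani free: 07:45-19:55.
Ana free: 06:30-11:15, 15:05-20:40 (invert busy blocks within the working day).
Lila free: 06:00-17:20, 17:55-22:00.
Rosa free: 06:00-11:15, 14:10-16:50, 18:20-21:15 (invert busy blocks within the working day).
Oona free: 08:55-17:40, 18:20-22:00 (invert busy blocks within the working day).
Imani ∩ Ana: 07:45-11:15, 15:05-19:55.
Imani ∩ Ana ∩ Lila: 07:45-11:15, 15:05-17:20, 17:55-19:55.
Imani ∩ Ana ∩ Lila ∩ Rosa: 07:45-11:15, 15:05-16:50, 18:20-19:55.
Imani ∩ Ana ∩ Lila ∩ Rosa ∩ Oona: 08:55-11:15, 15:05-16:50, 18:20-19:55.
So the common availability across everyone is 08:55-11:15, 15:05-16:50, 18:20-19:55.
The longest is 08:55-11:15 at 140 minutes.

140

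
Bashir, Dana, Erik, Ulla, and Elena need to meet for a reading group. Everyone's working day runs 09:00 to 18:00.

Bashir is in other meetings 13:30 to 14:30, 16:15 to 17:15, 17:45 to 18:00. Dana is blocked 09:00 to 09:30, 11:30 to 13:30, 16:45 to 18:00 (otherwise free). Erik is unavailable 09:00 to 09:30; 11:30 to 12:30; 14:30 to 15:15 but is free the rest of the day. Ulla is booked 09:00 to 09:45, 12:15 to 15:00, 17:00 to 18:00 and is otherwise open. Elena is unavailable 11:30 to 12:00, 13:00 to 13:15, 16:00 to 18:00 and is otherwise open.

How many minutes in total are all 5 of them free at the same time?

Bashir free: 09:00-13:30, 14:30-16:15, 17:15-17:45 (invert busy blocks within the working day).
Dana free: 09:30-11:30, 13:30-16:45 (invert busy blocks within the working day).
Erik free: 09:30-11:30, 12:30-14:30, 15:15-18:00 (invert busy blocks within the working day).
Ulla free: 09:45-12:15, 15:00-17:00 (invert busy blocks within the working day).
Elena free: 09:00-11:30, 12:00-13:00, 13:15-16:00 (invert busy blocks within the working day).
Bashir ∩ Dana: 09:30-11:30, 14:30-16:15.
Bashir ∩ Dana ∩ Erik: 09:30-11:30, 15:15-16:15.
Bashir ∩ Dana ∩ Erik ∩ Ulla: 09:45-11:30, 15:15-16:15.
Bashir ∩ Dana ∩ Erik ∩ Ulla ∩ Elena: 09:45-11:30, 15:15-16:00.
Those are the intersection windows.
Summing the common windows: 105 + 45 = 150 minutes.

150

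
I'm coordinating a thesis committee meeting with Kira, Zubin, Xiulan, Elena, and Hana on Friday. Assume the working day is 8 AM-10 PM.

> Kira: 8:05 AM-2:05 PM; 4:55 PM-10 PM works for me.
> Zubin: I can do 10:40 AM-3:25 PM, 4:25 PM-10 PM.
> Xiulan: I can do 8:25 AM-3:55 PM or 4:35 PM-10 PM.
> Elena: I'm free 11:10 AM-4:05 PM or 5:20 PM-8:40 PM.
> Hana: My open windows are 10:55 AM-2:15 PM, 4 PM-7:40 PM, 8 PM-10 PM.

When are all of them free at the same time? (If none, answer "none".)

Kira ∩ Zubin: 10:40-14:05, 16:55-22:00.
Kira ∩ Zubin ∩ Xiulan: 10:40-14:05, 16:55-22:00.
Kira ∩ Zubin ∩ Xiulan ∩ Elena: 11:10-14:05, 17:20-20:40.
Kira ∩ Zubin ∩ Xiulan ∩ Elena ∩ Hana: 11:10-14:05, 17:20-19:40, 20:00-20:40.

11:10-14:05, 17:20-19:40, 20:00-20:40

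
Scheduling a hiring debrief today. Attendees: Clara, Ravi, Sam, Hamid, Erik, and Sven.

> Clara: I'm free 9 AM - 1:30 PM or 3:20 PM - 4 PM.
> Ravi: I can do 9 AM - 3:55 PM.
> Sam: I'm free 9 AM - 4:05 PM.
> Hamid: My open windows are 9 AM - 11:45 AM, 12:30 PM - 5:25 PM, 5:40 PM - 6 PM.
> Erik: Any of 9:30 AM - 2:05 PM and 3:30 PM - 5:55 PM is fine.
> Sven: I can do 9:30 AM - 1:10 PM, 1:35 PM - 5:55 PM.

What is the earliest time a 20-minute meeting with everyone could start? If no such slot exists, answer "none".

09:30

Clara ∩ Ravi: 09:00-13:30, 15:20-15:55.
Clara ∩ Ravi ∩ Sam: 09:00-13:30, 15:20-15:55.
Clara ∩ Ravi ∩ Sam ∩ Hamid: 09:00-11:45, 12:30-13:30, 15:20-15:55.
Clara ∩ Ravi ∩ Sam ∩ Hamid ∩ Erik: 09:30-11:45, 12:30-13:30, 15:30-15:55.
Clara ∩ Ravi ∩ Sam ∩ Hamid ∩ Erik ∩ Sven: 09:30-11:45, 12:30-13:10, 15:30-15:55.
The first common window of at least 20 minutes is 09:30-11:45, so the earliest start is 09:30.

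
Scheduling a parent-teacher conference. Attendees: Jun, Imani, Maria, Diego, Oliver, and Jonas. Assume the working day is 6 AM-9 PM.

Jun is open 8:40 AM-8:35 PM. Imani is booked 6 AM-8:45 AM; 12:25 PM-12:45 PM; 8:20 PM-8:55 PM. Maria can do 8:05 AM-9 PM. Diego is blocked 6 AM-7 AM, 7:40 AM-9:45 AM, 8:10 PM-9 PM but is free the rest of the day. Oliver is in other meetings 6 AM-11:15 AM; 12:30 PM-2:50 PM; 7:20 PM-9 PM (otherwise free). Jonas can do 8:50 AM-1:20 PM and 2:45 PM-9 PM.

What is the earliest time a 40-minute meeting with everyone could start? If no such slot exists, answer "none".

Jun free: 08:40-20:35.
Imani free: 08:45-12:25, 12:45-20:20, 20:55-21:00 (invert busy blocks within the working day).
Maria free: 08:05-21:00.
Diego free: 07:00-07:40, 09:45-20:10 (invert busy blocks within the working day).
Oliver free: 11:15-12:30, 14:50-19:20 (invert busy blocks within the working day).
Jonas free: 08:50-13:20, 14:45-21:00.
Jun ∩ Imani: 08:45-12:25, 12:45-20:20.
Jun ∩ Imani ∩ Maria: 08:45-12:25, 12:45-20:20.
Jun ∩ Imani ∩ Maria ∩ Diego: 09:45-12:25, 12:45-20:10.
Jun ∩ Imani ∩ Maria ∩ Diego ∩ Oliver: 11:15-12:25, 14:50-19:20.
Jun ∩ Imani ∩ Maria ∩ Diego ∩ Oliver ∩ Jonas: 11:15-12:25, 14:50-19:20.
So the common availability across everyone is 11:15-12:25, 14:50-19:20.
The first common window of at least 40 minutes is 11:15-12:25, so the earliest start is 11:15.

11:15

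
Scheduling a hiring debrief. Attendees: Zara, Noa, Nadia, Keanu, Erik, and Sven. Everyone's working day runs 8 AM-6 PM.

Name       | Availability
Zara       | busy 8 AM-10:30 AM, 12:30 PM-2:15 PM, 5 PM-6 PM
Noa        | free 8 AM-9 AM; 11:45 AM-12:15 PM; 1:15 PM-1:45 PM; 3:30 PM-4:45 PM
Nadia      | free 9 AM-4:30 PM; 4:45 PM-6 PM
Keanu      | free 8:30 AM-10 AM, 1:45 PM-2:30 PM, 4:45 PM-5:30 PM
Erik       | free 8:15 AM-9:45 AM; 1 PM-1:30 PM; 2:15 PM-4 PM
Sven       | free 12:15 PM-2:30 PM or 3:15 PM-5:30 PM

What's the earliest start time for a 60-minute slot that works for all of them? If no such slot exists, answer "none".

none

Zara free: 10:30-12:30, 14:15-17:00 (invert busy blocks within the working day).
Noa free: 08:00-09:00, 11:45-12:15, 13:15-13:45, 15:30-16:45.
Nadia free: 09:00-16:30, 16:45-18:00.
Keanu free: 08:30-10:00, 13:45-14:30, 16:45-17:30.
Erik free: 08:15-09:45, 13:00-13:30, 14:15-16:00.
Sven free: 12:15-14:30, 15:15-17:30.
Zara ∩ Noa: 11:45-12:15, 15:30-16:45.
Zara ∩ Noa ∩ Nadia: 11:45-12:15, 15:30-16:30.
Zara ∩ Noa ∩ Nadia ∩ Keanu: ∅.
Zara ∩ Noa ∩ Nadia ∩ Keanu ∩ Erik: ∅.
Zara ∩ Noa ∩ Nadia ∩ Keanu ∩ Erik ∩ Sven: ∅.
There is no time when everyone is free.
No common window is at least 60 minutes long.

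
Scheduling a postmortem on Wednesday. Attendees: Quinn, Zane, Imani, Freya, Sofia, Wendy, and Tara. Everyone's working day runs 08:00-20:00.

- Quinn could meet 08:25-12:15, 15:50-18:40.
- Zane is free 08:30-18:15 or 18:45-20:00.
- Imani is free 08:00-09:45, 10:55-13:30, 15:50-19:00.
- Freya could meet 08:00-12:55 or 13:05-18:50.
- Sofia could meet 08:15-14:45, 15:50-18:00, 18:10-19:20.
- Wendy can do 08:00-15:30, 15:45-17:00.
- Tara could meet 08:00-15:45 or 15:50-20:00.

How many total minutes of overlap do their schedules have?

225

Quinn ∩ Zane: 08:30-12:15, 15:50-18:15.
Quinn ∩ Zane ∩ Imani: 08:30-09:45, 10:55-12:15, 15:50-18:15.
Quinn ∩ Zane ∩ Imani ∩ Freya: 08:30-09:45, 10:55-12:15, 15:50-18:15.
Quinn ∩ Zane ∩ Imani ∩ Freya ∩ Sofia: 08:30-09:45, 10:55-12:15, 15:50-18:00, 18:10-18:15.
Quinn ∩ Zane ∩ Imani ∩ Freya ∩ Sofia ∩ Wendy: 08:30-09:45, 10:55-12:15, 15:50-17:00.
Quinn ∩ Zane ∩ Imani ∩ Freya ∩ Sofia ∩ Wendy ∩ Tara: 08:30-09:45, 10:55-12:15, 15:50-17:00.
Those are the intersection windows.
Summing the common windows: 75 + 80 + 70 = 225 minutes.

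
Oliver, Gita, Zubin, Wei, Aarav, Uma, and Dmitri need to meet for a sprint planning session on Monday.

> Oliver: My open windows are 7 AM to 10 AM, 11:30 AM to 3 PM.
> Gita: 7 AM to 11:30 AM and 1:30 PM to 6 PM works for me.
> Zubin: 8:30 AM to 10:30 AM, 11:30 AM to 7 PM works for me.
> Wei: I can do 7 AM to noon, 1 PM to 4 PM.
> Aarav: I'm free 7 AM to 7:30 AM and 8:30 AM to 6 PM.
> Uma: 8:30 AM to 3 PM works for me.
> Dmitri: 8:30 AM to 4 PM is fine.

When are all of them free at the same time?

Oliver ∩ Gita: 07:00-10:00, 13:30-15:00.
Oliver ∩ Gita ∩ Zubin: 08:30-10:00, 13:30-15:00.
Oliver ∩ Gita ∩ Zubin ∩ Wei: 08:30-10:00, 13:30-15:00.
Oliver ∩ Gita ∩ Zubin ∩ Wei ∩ Aarav: 08:30-10:00, 13:30-15:00.
Oliver ∩ Gita ∩ Zubin ∩ Wei ∩ Aarav ∩ Uma: 08:30-10:00, 13:30-15:00.
Oliver ∩ Gita ∩ Zubin ∩ Wei ∩ Aarav ∩ Uma ∩ Dmitri: 08:30-10:00, 13:30-15:00.
Those are the intersection windows.

08:30-10:00, 13:30-15:00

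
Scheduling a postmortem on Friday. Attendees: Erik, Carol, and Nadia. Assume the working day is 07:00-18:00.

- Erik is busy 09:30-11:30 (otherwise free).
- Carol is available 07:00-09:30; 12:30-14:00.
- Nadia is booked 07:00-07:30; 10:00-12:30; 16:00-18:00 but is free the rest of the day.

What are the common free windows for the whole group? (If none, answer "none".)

07:30-09:30, 12:30-14:00

Erik free: 07:00-09:30, 11:30-18:00 (invert busy blocks within the working day).
Carol free: 07:00-09:30, 12:30-14:00.
Nadia free: 07:30-10:00, 12:30-16:00 (invert busy blocks within the working day).
Erik ∩ Carol: 07:00-09:30, 12:30-14:00.
Erik ∩ Carol ∩ Nadia: 07:30-09:30, 12:30-14:00.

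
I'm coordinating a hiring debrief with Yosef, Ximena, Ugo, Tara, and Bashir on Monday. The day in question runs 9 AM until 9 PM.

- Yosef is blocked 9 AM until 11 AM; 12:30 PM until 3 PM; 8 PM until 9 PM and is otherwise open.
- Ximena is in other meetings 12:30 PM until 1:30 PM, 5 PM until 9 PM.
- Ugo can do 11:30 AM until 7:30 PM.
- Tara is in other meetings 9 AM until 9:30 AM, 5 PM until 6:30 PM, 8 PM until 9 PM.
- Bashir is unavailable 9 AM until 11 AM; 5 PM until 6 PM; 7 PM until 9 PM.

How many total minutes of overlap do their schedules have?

180

Yosef free: 11:00-12:30, 15:00-20:00 (invert busy blocks within the working day).
Ximena free: 09:00-12:30, 13:30-17:00 (invert busy blocks within the working day).
Ugo free: 11:30-19:30.
Tara free: 09:30-17:00, 18:30-20:00 (invert busy blocks within the working day).
Bashir free: 11:00-17:00, 18:00-19:00 (invert busy blocks within the working day).
Yosef ∩ Ximena: 11:00-12:30, 15:00-17:00.
Yosef ∩ Ximena ∩ Ugo: 11:30-12:30, 15:00-17:00.
Yosef ∩ Ximena ∩ Ugo ∩ Tara: 11:30-12:30, 15:00-17:00.
Yosef ∩ Ximena ∩ Ugo ∩ Tara ∩ Bashir: 11:30-12:30, 15:00-17:00.
Those are the intersection windows.
Summing the common windows: 60 + 120 = 180 minutes.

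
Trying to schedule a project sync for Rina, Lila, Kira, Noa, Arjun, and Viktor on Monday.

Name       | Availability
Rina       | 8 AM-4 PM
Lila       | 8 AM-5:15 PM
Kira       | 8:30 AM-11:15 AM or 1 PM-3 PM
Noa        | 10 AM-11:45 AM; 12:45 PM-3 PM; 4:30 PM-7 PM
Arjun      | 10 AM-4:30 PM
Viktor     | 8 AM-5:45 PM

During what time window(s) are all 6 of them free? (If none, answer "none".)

Rina ∩ Lila: 08:00-16:00.
Rina ∩ Lila ∩ Kira: 08:30-11:15, 13:00-15:00.
Rina ∩ Lila ∩ Kira ∩ Noa: 10:00-11:15, 13:00-15:00.
Rina ∩ Lila ∩ Kira ∩ Noa ∩ Arjun: 10:00-11:15, 13:00-15:00.
Rina ∩ Lila ∩ Kira ∩ Noa ∩ Arjun ∩ Viktor: 10:00-11:15, 13:00-15:00.

10:00-11:15, 13:00-15:00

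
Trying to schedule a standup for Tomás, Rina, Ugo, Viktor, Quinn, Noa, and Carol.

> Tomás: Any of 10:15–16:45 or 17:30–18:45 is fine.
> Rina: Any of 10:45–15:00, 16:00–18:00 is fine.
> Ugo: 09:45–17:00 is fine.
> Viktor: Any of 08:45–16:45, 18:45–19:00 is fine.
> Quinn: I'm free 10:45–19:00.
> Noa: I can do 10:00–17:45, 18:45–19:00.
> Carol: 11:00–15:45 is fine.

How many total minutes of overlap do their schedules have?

240

Tomás ∩ Rina: 10:45-15:00, 16:00-16:45, 17:30-18:00.
Tomás ∩ Rina ∩ Ugo: 10:45-15:00, 16:00-16:45.
Tomás ∩ Rina ∩ Ugo ∩ Viktor: 10:45-15:00, 16:00-16:45.
Tomás ∩ Rina ∩ Ugo ∩ Viktor ∩ Quinn: 10:45-15:00, 16:00-16:45.
Tomás ∩ Rina ∩ Ugo ∩ Viktor ∩ Quinn ∩ Noa: 10:45-15:00, 16:00-16:45.
Tomás ∩ Rina ∩ Ugo ∩ Viktor ∩ Quinn ∩ Noa ∩ Carol: 11:00-15:00.
Those are the intersection windows.
That's a single block of 240 minutes.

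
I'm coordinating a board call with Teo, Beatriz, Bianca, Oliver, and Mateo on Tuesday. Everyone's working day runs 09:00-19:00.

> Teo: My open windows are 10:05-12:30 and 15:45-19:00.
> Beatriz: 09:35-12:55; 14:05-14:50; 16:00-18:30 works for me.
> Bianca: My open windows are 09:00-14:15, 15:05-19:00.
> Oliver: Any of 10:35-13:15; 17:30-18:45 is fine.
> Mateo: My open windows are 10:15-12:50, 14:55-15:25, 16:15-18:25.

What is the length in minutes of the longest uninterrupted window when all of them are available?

Teo ∩ Beatriz: 10:05-12:30, 16:00-18:30.
Teo ∩ Beatriz ∩ Bianca: 10:05-12:30, 16:00-18:30.
Teo ∩ Beatriz ∩ Bianca ∩ Oliver: 10:35-12:30, 17:30-18:30.
Teo ∩ Beatriz ∩ Bianca ∩ Oliver ∩ Mateo: 10:35-12:30, 17:30-18:25.
The longest is 10:35-12:30 at 115 minutes.

115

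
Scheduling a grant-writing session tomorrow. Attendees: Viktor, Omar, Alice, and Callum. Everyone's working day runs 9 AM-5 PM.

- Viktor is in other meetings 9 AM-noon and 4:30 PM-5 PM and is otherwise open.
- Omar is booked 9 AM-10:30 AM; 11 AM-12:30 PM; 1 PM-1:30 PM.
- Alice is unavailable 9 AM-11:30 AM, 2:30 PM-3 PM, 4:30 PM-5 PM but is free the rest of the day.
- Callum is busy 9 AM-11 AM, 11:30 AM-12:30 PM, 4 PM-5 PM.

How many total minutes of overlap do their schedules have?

150

Viktor free: 12:00-16:30 (invert busy blocks within the working day).
Omar free: 10:30-11:00, 12:30-13:00, 13:30-17:00 (invert busy blocks within the working day).
Alice free: 11:30-14:30, 15:00-16:30 (invert busy blocks within the working day).
Callum free: 11:00-11:30, 12:30-16:00 (invert busy blocks within the working day).
Viktor ∩ Omar: 12:30-13:00, 13:30-16:30.
Viktor ∩ Omar ∩ Alice: 12:30-13:00, 13:30-14:30, 15:00-16:30.
Viktor ∩ Omar ∩ Alice ∩ Callum: 12:30-13:00, 13:30-14:30, 15:00-16:00.
Summing the common windows: 30 + 60 + 60 = 150 minutes.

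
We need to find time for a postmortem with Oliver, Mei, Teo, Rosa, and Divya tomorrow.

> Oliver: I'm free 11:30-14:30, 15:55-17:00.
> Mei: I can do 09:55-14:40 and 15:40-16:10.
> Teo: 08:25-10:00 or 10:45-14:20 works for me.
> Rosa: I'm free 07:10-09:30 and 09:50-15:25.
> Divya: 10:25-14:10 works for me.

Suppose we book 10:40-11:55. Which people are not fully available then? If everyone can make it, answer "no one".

Oliver, Teo

Oliver: not fully free for 10:40-11:55. Mei: free for 10:40-11:55. Teo: not fully free for 10:40-11:55. Rosa: free for 10:40-11:55. Divya: free for 10:40-11:55.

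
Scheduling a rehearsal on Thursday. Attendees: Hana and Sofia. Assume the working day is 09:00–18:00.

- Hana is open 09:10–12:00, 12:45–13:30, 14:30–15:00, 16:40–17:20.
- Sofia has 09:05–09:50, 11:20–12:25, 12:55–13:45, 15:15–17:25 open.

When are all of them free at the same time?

09:10-09:50, 11:20-12:00, 12:55-13:30, 16:40-17:20

Hana ∩ Sofia: 09:10-09:50, 11:20-12:00, 12:55-13:30, 16:40-17:20.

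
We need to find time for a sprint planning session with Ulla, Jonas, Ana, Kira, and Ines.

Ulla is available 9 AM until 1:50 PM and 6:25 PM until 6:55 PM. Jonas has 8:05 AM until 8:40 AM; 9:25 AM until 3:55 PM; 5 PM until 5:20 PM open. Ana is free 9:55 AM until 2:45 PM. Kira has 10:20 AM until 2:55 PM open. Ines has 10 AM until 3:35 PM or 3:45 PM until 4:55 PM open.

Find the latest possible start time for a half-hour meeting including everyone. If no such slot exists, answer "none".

Ulla ∩ Jonas: 09:25-13:50.
Ulla ∩ Jonas ∩ Ana: 09:55-13:50.
Ulla ∩ Jonas ∩ Ana ∩ Kira: 10:20-13:50.
Ulla ∩ Jonas ∩ Ana ∩ Kira ∩ Ines: 10:20-13:50.
Those are the intersection windows.
The last common window of at least 30 minutes is 10:20-13:50; a 30-minute meeting can start as late as 13:20 and still end by 13:50.

13:20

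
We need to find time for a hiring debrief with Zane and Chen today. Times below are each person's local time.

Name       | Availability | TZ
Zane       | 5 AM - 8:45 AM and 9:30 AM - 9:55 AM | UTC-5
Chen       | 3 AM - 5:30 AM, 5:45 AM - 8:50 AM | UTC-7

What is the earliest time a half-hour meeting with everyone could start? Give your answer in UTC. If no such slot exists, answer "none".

Zane in UTC: 10:00-13:45, 14:30-14:55 (add 5h to convert from UTC-5).
Chen in UTC: 10:00-12:30, 12:45-15:50 (add 7h to convert from UTC-7).
Zane ∩ Chen: 10:00-12:30, 12:45-13:45, 14:30-14:55.
The first common window of at least 30 minutes is 10:00-12:30, so the earliest start is 10:00.

10:00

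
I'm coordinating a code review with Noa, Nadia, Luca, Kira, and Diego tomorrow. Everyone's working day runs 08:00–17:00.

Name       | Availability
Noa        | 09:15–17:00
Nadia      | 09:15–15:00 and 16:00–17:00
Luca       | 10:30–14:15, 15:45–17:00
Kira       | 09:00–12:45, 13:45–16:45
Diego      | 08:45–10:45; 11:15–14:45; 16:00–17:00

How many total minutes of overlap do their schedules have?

180

Noa ∩ Nadia: 09:15-15:00, 16:00-17:00.
Noa ∩ Nadia ∩ Luca: 10:30-14:15, 16:00-17:00.
Noa ∩ Nadia ∩ Luca ∩ Kira: 10:30-12:45, 13:45-14:15, 16:00-16:45.
Noa ∩ Nadia ∩ Luca ∩ Kira ∩ Diego: 10:30-10:45, 11:15-12:45, 13:45-14:15, 16:00-16:45.
Summing the common windows: 15 + 90 + 30 + 45 = 180 minutes.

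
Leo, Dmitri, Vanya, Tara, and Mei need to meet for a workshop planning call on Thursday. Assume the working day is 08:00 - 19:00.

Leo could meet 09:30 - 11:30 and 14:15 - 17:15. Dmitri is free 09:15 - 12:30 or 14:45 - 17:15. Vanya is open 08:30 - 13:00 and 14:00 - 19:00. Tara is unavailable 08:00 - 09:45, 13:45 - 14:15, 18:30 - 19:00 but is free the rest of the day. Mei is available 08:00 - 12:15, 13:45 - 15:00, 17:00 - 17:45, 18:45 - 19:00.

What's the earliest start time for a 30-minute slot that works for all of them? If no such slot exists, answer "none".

09:45

Leo free: 09:30-11:30, 14:15-17:15.
Dmitri free: 09:15-12:30, 14:45-17:15.
Vanya free: 08:30-13:00, 14:00-19:00.
Tara free: 09:45-13:45, 14:15-18:30 (invert busy blocks within the working day).
Mei free: 08:00-12:15, 13:45-15:00, 17:00-17:45, 18:45-19:00.
Leo ∩ Dmitri: 09:30-11:30, 14:45-17:15.
Leo ∩ Dmitri ∩ Vanya: 09:30-11:30, 14:45-17:15.
Leo ∩ Dmitri ∩ Vanya ∩ Tara: 09:45-11:30, 14:45-17:15.
Leo ∩ Dmitri ∩ Vanya ∩ Tara ∩ Mei: 09:45-11:30, 14:45-15:00, 17:00-17:15.
So the common availability across everyone is 09:45-11:30, 14:45-15:00, 17:00-17:15.
The first common window of at least 30 minutes is 09:45-11:30, so the earliest start is 09:45.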